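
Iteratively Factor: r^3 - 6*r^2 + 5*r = (r - 1)*(r^2 - 5*r) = (r - 5)*(r - 1)*(r)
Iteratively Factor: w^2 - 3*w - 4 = (w - 4)*(w + 1)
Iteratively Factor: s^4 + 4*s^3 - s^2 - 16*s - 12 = (s + 2)*(s^3 + 2*s^2 - 5*s - 6) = (s + 2)*(s + 3)*(s^2 - s - 2) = (s - 2)*(s + 2)*(s + 3)*(s + 1)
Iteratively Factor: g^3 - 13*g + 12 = (g - 3)*(g^2 + 3*g - 4) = (g - 3)*(g + 4)*(g - 1)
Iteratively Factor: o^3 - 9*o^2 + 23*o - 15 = (o - 3)*(o^2 - 6*o + 5) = (o - 5)*(o - 3)*(o - 1)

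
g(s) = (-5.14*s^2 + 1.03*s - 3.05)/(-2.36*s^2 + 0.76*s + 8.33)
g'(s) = (1.03 - 10.28*s)/(-2.36*s^2 + 0.76*s + 8.33) + (4.72*s - 0.76)*(-5.14*s^2 + 1.03*s - 3.05)/(-2.36*s^2 + 0.76*s + 8.33)^2 = (-1.4756*s^2 - 100.0284*s + 10.8979)/(5.5696*s^4 - 3.5872*s^3 - 38.74*s^2 + 12.6616*s + 69.3889)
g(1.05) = -1.17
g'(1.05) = -2.25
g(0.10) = -0.36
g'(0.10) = 0.01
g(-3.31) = 3.13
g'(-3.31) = 0.81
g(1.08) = -1.24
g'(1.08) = -2.41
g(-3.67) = 2.90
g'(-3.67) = 0.52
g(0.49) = -0.46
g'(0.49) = -0.58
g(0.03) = -0.36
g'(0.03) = 0.11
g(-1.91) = 13.73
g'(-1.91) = 65.59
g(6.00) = 2.52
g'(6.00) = -0.12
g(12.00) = 2.27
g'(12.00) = -0.01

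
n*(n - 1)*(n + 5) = n^3 + 4*n^2 - 5*n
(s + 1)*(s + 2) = s^2 + 3*s + 2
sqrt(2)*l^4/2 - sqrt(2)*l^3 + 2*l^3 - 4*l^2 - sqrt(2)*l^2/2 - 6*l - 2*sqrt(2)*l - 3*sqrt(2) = (l - 3)*(l + sqrt(2))^2*(sqrt(2)*l/2 + sqrt(2)/2)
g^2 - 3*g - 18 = (g - 6)*(g + 3)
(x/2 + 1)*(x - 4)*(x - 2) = x^3/2 - 2*x^2 - 2*x + 8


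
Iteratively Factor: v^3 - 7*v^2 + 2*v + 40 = (v + 2)*(v^2 - 9*v + 20) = (v - 5)*(v + 2)*(v - 4)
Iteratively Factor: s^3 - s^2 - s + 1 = (s + 1)*(s^2 - 2*s + 1) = (s - 1)*(s + 1)*(s - 1)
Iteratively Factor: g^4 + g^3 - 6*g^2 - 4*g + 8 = (g + 2)*(g^3 - g^2 - 4*g + 4) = (g - 1)*(g + 2)*(g^2 - 4) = (g - 1)*(g + 2)^2*(g - 2)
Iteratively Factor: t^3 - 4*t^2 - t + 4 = (t + 1)*(t^2 - 5*t + 4) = (t - 4)*(t + 1)*(t - 1)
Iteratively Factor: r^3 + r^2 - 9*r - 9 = (r + 1)*(r^2 - 9) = (r - 3)*(r + 1)*(r + 3)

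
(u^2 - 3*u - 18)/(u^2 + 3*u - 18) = (u^2 - 3*u - 18)/(u^2 + 3*u - 18)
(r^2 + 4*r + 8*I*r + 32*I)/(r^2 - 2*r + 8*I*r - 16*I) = (r + 4)/(r - 2)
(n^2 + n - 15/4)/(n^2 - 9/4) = (2*n + 5)/(2*n + 3)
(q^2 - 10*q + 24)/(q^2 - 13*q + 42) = (q - 4)/(q - 7)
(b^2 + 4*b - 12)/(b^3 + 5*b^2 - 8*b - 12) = 1/(b + 1)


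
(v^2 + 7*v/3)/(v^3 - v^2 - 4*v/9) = 3*(3*v + 7)/(9*v^2 - 9*v - 4)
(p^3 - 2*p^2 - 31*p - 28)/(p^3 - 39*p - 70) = (p^2 + 5*p + 4)/(p^2 + 7*p + 10)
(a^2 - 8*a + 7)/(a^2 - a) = (a - 7)/a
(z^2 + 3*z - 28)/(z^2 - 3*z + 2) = (z^2 + 3*z - 28)/(z^2 - 3*z + 2)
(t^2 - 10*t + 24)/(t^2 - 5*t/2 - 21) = 2*(t - 4)/(2*t + 7)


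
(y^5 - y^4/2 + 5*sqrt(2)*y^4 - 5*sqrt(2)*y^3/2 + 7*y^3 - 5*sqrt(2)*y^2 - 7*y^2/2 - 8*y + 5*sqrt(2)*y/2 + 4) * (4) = 4*y^5 - 2*y^4 + 20*sqrt(2)*y^4 - 10*sqrt(2)*y^3 + 28*y^3 - 20*sqrt(2)*y^2 - 14*y^2 - 32*y + 10*sqrt(2)*y + 16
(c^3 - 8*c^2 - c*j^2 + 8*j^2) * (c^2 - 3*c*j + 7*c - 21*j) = c^5 - 3*c^4*j - c^4 - c^3*j^2 + 3*c^3*j - 56*c^3 + 3*c^2*j^3 + c^2*j^2 + 168*c^2*j - 3*c*j^3 + 56*c*j^2 - 168*j^3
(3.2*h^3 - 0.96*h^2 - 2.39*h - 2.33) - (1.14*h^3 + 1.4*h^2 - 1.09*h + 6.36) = 2.06*h^3 - 2.36*h^2 - 1.3*h - 8.69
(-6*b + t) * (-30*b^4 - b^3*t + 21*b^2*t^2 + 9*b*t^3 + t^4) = 180*b^5 - 24*b^4*t - 127*b^3*t^2 - 33*b^2*t^3 + 3*b*t^4 + t^5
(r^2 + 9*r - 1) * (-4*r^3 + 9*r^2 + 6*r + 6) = -4*r^5 - 27*r^4 + 91*r^3 + 51*r^2 + 48*r - 6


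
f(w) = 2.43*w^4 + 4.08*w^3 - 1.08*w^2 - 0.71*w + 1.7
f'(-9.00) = -6075.71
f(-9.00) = 12889.52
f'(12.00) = 18532.09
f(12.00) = 57276.38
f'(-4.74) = -750.61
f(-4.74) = 772.94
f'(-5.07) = -941.88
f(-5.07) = 1051.42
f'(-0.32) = 0.92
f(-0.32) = 1.71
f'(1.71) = 79.99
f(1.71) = 38.51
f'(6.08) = 2623.25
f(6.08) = 4195.09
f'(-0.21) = 0.19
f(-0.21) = 1.77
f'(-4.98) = -886.87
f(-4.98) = 969.14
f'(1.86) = 100.16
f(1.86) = 51.98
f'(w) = 9.72*w^3 + 12.24*w^2 - 2.16*w - 0.71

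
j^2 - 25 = (j - 5)*(j + 5)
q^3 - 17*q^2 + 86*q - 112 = (q - 8)*(q - 7)*(q - 2)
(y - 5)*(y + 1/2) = y^2 - 9*y/2 - 5/2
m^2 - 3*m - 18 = (m - 6)*(m + 3)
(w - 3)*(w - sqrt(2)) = w^2 - 3*w - sqrt(2)*w + 3*sqrt(2)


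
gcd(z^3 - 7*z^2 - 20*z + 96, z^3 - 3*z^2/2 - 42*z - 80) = z^2 - 4*z - 32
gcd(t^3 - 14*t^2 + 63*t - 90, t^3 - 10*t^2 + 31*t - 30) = t^2 - 8*t + 15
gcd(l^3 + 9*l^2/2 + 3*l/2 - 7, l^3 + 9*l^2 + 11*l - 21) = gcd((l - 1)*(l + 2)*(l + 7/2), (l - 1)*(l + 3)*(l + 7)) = l - 1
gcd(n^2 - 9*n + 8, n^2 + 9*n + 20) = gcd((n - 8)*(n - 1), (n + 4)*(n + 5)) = 1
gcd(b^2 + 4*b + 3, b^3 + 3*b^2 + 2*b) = b + 1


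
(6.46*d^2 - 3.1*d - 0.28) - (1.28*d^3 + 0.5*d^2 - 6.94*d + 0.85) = -1.28*d^3 + 5.96*d^2 + 3.84*d - 1.13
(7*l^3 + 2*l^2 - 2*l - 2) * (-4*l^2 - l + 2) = -28*l^5 - 15*l^4 + 20*l^3 + 14*l^2 - 2*l - 4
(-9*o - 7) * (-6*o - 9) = 54*o^2 + 123*o + 63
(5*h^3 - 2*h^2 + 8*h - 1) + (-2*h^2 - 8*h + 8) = 5*h^3 - 4*h^2 + 7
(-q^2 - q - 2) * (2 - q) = q^3 - q^2 - 4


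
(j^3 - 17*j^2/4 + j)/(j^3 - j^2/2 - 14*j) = (4*j - 1)/(2*(2*j + 7))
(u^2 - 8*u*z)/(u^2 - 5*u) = (u - 8*z)/(u - 5)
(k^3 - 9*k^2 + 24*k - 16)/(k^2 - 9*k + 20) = (k^2 - 5*k + 4)/(k - 5)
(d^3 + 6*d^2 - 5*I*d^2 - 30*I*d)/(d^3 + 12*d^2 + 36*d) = (d - 5*I)/(d + 6)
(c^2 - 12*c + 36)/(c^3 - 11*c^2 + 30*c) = (c - 6)/(c*(c - 5))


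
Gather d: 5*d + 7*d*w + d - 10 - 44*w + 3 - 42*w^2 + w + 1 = d*(7*w + 6) - 42*w^2 - 43*w - 6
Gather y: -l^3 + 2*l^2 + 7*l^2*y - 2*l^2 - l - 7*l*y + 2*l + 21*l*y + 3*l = -l^3 + 4*l + y*(7*l^2 + 14*l)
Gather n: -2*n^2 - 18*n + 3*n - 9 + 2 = -2*n^2 - 15*n - 7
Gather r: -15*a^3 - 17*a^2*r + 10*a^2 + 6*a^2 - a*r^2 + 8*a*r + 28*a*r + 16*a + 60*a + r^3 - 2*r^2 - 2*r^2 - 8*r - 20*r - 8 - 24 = -15*a^3 + 16*a^2 + 76*a + r^3 + r^2*(-a - 4) + r*(-17*a^2 + 36*a - 28) - 32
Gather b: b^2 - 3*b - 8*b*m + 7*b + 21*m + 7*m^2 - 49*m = b^2 + b*(4 - 8*m) + 7*m^2 - 28*m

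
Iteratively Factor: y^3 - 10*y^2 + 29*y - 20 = (y - 4)*(y^2 - 6*y + 5) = (y - 5)*(y - 4)*(y - 1)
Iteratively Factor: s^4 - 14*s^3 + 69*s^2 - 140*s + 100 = (s - 5)*(s^3 - 9*s^2 + 24*s - 20) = (s - 5)^2*(s^2 - 4*s + 4) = (s - 5)^2*(s - 2)*(s - 2)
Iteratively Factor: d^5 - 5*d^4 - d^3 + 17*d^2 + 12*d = (d + 1)*(d^4 - 6*d^3 + 5*d^2 + 12*d) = (d - 3)*(d + 1)*(d^3 - 3*d^2 - 4*d) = (d - 3)*(d + 1)^2*(d^2 - 4*d) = (d - 4)*(d - 3)*(d + 1)^2*(d)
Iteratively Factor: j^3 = (j)*(j^2) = j^2*(j)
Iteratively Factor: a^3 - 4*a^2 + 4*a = (a - 2)*(a^2 - 2*a) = a*(a - 2)*(a - 2)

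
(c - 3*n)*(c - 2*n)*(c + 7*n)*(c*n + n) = c^4*n + 2*c^3*n^2 + c^3*n - 29*c^2*n^3 + 2*c^2*n^2 + 42*c*n^4 - 29*c*n^3 + 42*n^4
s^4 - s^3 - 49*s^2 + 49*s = s*(s - 7)*(s - 1)*(s + 7)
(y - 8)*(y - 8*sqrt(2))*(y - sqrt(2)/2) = y^3 - 17*sqrt(2)*y^2/2 - 8*y^2 + 8*y + 68*sqrt(2)*y - 64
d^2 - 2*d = d*(d - 2)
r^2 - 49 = (r - 7)*(r + 7)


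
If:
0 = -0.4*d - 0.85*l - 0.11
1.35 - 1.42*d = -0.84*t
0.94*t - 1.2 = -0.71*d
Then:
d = 1.18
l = -0.68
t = 0.39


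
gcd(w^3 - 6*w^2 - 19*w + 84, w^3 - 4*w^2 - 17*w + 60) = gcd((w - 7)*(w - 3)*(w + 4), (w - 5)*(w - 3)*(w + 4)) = w^2 + w - 12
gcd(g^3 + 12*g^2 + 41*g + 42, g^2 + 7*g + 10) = g + 2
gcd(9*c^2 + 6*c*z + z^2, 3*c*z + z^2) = 3*c + z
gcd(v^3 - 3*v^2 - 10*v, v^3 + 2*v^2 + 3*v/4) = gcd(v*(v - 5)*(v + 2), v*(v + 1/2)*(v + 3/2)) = v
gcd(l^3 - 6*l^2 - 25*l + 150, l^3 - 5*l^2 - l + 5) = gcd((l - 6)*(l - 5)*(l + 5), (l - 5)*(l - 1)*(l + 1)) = l - 5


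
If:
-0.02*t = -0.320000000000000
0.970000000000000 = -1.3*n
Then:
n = -0.75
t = 16.00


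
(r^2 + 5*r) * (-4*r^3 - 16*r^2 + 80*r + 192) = -4*r^5 - 36*r^4 + 592*r^2 + 960*r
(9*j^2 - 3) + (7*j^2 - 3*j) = 16*j^2 - 3*j - 3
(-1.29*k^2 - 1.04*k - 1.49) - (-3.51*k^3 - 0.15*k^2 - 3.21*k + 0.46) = 3.51*k^3 - 1.14*k^2 + 2.17*k - 1.95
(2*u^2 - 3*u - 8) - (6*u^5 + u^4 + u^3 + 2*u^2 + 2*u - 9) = -6*u^5 - u^4 - u^3 - 5*u + 1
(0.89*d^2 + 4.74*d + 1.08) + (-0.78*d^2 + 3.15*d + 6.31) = 0.11*d^2 + 7.89*d + 7.39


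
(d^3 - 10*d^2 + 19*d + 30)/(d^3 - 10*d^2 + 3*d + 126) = (d^2 - 4*d - 5)/(d^2 - 4*d - 21)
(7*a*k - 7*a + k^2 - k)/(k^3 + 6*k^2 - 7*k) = (7*a + k)/(k*(k + 7))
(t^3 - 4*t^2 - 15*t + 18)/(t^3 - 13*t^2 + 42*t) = (t^2 + 2*t - 3)/(t*(t - 7))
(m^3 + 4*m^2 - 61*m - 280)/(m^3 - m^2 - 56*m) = (m + 5)/m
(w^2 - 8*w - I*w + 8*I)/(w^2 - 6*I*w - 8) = (-w^2 + 8*w + I*w - 8*I)/(-w^2 + 6*I*w + 8)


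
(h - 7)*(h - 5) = h^2 - 12*h + 35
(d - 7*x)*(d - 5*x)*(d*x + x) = d^3*x - 12*d^2*x^2 + d^2*x + 35*d*x^3 - 12*d*x^2 + 35*x^3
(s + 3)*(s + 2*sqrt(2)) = s^2 + 2*sqrt(2)*s + 3*s + 6*sqrt(2)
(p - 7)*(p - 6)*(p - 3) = p^3 - 16*p^2 + 81*p - 126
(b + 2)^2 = b^2 + 4*b + 4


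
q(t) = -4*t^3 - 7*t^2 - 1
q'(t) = -12*t^2 - 14*t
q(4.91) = -643.24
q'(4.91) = -358.04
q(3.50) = -258.25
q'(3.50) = -196.00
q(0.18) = -1.25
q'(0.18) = -2.91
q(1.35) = -23.60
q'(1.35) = -40.77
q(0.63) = -4.78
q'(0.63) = -13.58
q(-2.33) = 11.60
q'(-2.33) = -32.53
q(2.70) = -130.76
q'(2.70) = -125.28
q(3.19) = -202.08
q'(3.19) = -166.77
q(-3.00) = 44.00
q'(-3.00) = -66.00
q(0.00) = -1.00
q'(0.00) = 0.00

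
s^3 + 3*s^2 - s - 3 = (s - 1)*(s + 1)*(s + 3)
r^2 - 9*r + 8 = (r - 8)*(r - 1)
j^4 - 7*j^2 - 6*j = j*(j - 3)*(j + 1)*(j + 2)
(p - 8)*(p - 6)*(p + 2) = p^3 - 12*p^2 + 20*p + 96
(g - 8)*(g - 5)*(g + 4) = g^3 - 9*g^2 - 12*g + 160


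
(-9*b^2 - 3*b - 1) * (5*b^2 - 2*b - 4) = -45*b^4 + 3*b^3 + 37*b^2 + 14*b + 4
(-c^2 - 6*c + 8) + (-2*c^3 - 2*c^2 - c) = -2*c^3 - 3*c^2 - 7*c + 8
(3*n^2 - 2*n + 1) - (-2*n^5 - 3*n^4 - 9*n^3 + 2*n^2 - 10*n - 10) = 2*n^5 + 3*n^4 + 9*n^3 + n^2 + 8*n + 11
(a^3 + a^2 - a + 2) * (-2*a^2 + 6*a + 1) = -2*a^5 + 4*a^4 + 9*a^3 - 9*a^2 + 11*a + 2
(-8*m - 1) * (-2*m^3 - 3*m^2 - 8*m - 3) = 16*m^4 + 26*m^3 + 67*m^2 + 32*m + 3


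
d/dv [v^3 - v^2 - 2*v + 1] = 3*v^2 - 2*v - 2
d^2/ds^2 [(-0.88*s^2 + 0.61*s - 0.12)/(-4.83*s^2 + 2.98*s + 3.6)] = (-3.12887400000002*s^3 + 108.605448*s^2 - 74.003328*s + 42.202176)/(112.678587*s^6 - 208.560366*s^5 - 123.275124*s^4 + 284.433848*s^3 + 91.88208*s^2 - 115.8624*s - 46.656)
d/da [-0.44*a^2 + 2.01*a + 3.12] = 2.01 - 0.88*a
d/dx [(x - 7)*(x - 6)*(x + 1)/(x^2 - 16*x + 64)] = (x^3 - 24*x^2 + 163*x - 316)/(x^3 - 24*x^2 + 192*x - 512)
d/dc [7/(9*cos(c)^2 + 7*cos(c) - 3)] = 7*(18*cos(c) + 7)*sin(c)/(9*cos(c)^2 + 7*cos(c) - 3)^2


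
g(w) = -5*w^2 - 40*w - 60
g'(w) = -10*w - 40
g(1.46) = -129.06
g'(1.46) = -54.60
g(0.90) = -100.05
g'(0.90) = -49.00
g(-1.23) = -18.36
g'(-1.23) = -27.70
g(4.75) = -362.81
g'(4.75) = -87.50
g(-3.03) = 15.30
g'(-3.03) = -9.70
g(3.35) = -250.11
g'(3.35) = -73.50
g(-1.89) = -2.26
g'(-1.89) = -21.10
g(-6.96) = -23.81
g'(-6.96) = 29.60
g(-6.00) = 0.00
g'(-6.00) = 20.00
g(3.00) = -225.00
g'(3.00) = -70.00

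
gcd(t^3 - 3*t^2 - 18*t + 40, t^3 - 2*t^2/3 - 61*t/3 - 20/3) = t^2 - t - 20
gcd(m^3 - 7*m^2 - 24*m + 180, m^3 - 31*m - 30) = m^2 - m - 30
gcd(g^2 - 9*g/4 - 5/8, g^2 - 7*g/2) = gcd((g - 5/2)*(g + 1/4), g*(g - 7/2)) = 1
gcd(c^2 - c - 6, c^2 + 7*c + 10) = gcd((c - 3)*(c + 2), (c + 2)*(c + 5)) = c + 2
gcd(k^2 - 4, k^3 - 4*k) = k^2 - 4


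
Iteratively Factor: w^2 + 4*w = (w + 4)*(w)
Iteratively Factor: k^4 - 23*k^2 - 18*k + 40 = (k + 4)*(k^3 - 4*k^2 - 7*k + 10) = (k - 5)*(k + 4)*(k^2 + k - 2) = (k - 5)*(k - 1)*(k + 4)*(k + 2)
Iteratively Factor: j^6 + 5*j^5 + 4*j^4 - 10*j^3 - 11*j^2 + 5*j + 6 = (j + 1)*(j^5 + 4*j^4 - 10*j^2 - j + 6) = (j + 1)*(j + 2)*(j^4 + 2*j^3 - 4*j^2 - 2*j + 3) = (j - 1)*(j + 1)*(j + 2)*(j^3 + 3*j^2 - j - 3) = (j - 1)*(j + 1)*(j + 2)*(j + 3)*(j^2 - 1) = (j - 1)^2*(j + 1)*(j + 2)*(j + 3)*(j + 1)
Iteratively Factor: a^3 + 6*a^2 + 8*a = (a + 2)*(a^2 + 4*a) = a*(a + 2)*(a + 4)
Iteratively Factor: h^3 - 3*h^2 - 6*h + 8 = (h - 1)*(h^2 - 2*h - 8) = (h - 1)*(h + 2)*(h - 4)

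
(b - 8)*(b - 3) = b^2 - 11*b + 24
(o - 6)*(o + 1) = o^2 - 5*o - 6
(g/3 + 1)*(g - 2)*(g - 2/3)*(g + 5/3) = g^4/3 + 2*g^3/3 - 55*g^2/27 - 64*g/27 + 20/9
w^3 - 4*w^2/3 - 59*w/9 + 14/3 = (w - 3)*(w - 2/3)*(w + 7/3)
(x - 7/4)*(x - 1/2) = x^2 - 9*x/4 + 7/8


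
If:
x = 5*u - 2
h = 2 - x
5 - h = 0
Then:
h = 5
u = -1/5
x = -3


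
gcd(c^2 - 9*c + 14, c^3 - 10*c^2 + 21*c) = c - 7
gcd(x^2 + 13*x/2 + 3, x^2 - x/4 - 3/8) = x + 1/2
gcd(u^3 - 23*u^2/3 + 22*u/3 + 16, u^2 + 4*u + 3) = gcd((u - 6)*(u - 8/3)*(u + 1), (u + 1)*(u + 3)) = u + 1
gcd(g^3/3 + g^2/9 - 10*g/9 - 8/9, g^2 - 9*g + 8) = 1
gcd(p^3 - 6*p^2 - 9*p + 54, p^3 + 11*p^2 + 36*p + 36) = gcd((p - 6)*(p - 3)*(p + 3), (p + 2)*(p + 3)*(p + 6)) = p + 3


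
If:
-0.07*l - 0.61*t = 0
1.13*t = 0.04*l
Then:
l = 0.00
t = 0.00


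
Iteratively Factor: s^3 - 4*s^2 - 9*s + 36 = (s + 3)*(s^2 - 7*s + 12) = (s - 4)*(s + 3)*(s - 3)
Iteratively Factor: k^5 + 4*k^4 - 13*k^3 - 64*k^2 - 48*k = (k + 3)*(k^4 + k^3 - 16*k^2 - 16*k) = k*(k + 3)*(k^3 + k^2 - 16*k - 16) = k*(k + 3)*(k + 4)*(k^2 - 3*k - 4) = k*(k + 1)*(k + 3)*(k + 4)*(k - 4)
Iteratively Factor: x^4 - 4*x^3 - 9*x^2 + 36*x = (x - 3)*(x^3 - x^2 - 12*x) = x*(x - 3)*(x^2 - x - 12) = x*(x - 4)*(x - 3)*(x + 3)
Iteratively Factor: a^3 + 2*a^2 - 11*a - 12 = (a + 1)*(a^2 + a - 12) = (a - 3)*(a + 1)*(a + 4)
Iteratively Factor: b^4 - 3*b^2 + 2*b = (b + 2)*(b^3 - 2*b^2 + b) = (b - 1)*(b + 2)*(b^2 - b) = b*(b - 1)*(b + 2)*(b - 1)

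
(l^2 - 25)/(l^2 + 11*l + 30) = (l - 5)/(l + 6)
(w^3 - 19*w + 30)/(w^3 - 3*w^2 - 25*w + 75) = (w - 2)/(w - 5)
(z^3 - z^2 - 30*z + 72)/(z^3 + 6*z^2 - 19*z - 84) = (z^2 + 3*z - 18)/(z^2 + 10*z + 21)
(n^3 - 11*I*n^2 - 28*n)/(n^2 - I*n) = (n^2 - 11*I*n - 28)/(n - I)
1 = 1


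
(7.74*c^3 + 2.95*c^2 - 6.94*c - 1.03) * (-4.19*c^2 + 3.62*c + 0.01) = -32.4306*c^5 + 15.6583*c^4 + 39.835*c^3 - 20.7776*c^2 - 3.798*c - 0.0103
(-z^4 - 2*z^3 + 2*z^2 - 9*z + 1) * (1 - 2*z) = 2*z^5 + 3*z^4 - 6*z^3 + 20*z^2 - 11*z + 1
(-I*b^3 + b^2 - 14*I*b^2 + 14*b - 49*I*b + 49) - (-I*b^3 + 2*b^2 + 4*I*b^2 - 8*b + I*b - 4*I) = -b^2 - 18*I*b^2 + 22*b - 50*I*b + 49 + 4*I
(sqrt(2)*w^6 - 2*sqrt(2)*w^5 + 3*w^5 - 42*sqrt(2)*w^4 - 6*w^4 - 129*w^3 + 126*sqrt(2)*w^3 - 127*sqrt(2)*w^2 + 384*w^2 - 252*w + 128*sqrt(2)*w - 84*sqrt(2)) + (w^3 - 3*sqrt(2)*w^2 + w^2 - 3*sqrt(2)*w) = sqrt(2)*w^6 - 2*sqrt(2)*w^5 + 3*w^5 - 42*sqrt(2)*w^4 - 6*w^4 - 128*w^3 + 126*sqrt(2)*w^3 - 130*sqrt(2)*w^2 + 385*w^2 - 252*w + 125*sqrt(2)*w - 84*sqrt(2)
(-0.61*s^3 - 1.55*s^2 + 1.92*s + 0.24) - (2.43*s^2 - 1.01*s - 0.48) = -0.61*s^3 - 3.98*s^2 + 2.93*s + 0.72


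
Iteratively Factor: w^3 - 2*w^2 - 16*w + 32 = (w + 4)*(w^2 - 6*w + 8) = (w - 2)*(w + 4)*(w - 4)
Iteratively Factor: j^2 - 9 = (j + 3)*(j - 3)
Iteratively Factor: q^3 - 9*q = (q + 3)*(q^2 - 3*q) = (q - 3)*(q + 3)*(q)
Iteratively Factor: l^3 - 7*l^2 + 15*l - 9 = (l - 3)*(l^2 - 4*l + 3) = (l - 3)^2*(l - 1)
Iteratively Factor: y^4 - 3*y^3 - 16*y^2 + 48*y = (y - 3)*(y^3 - 16*y) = y*(y - 3)*(y^2 - 16) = y*(y - 3)*(y + 4)*(y - 4)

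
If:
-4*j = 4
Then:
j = -1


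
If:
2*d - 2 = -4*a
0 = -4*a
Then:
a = 0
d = 1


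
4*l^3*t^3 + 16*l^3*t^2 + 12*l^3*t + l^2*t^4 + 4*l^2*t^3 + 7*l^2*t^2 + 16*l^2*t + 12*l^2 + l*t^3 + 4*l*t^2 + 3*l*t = (4*l + t)*(t + 3)*(l*t + 1)*(l*t + l)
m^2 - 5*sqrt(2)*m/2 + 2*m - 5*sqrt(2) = (m + 2)*(m - 5*sqrt(2)/2)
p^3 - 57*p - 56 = (p - 8)*(p + 1)*(p + 7)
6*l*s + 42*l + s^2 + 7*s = (6*l + s)*(s + 7)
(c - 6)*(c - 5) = c^2 - 11*c + 30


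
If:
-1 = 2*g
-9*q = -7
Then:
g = -1/2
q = 7/9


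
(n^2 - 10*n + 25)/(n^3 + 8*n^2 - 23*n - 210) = (n - 5)/(n^2 + 13*n + 42)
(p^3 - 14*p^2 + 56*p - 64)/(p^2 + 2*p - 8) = (p^2 - 12*p + 32)/(p + 4)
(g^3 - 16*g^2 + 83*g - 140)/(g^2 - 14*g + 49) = (g^2 - 9*g + 20)/(g - 7)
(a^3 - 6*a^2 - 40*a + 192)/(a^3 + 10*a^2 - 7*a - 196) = (a^2 - 2*a - 48)/(a^2 + 14*a + 49)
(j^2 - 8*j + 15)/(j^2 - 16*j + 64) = (j^2 - 8*j + 15)/(j^2 - 16*j + 64)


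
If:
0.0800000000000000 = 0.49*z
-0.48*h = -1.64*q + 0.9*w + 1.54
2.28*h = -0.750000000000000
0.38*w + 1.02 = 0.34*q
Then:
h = -0.33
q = -1.24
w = -3.79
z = 0.16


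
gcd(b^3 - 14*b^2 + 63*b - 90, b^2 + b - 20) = 1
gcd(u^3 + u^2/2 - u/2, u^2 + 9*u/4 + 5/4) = u + 1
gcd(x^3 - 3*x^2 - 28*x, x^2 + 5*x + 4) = x + 4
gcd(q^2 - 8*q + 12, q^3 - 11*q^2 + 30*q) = q - 6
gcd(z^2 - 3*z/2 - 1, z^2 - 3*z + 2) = z - 2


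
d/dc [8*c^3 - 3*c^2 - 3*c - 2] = 24*c^2 - 6*c - 3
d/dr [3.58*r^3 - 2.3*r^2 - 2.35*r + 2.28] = 10.74*r^2 - 4.6*r - 2.35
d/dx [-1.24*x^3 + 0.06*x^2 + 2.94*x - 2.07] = -3.72*x^2 + 0.12*x + 2.94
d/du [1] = 0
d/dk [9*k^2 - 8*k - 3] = 18*k - 8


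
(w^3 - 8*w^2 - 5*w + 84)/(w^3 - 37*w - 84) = (w - 4)/(w + 4)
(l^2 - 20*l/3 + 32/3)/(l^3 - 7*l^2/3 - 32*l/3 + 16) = (3*l - 8)/(3*l^2 + 5*l - 12)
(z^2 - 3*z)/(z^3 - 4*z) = (z - 3)/(z^2 - 4)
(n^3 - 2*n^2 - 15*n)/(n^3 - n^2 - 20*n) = (n + 3)/(n + 4)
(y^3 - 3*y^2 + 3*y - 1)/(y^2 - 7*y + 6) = (y^2 - 2*y + 1)/(y - 6)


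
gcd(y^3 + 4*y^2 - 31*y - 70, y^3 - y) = 1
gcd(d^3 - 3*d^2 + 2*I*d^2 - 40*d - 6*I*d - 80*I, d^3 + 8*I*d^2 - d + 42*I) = 1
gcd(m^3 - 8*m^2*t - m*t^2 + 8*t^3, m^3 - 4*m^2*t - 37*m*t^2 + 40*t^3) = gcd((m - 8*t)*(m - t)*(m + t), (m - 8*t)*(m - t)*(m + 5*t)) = m^2 - 9*m*t + 8*t^2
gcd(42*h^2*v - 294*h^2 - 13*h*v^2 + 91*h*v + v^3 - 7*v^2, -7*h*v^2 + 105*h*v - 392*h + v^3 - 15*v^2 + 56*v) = -7*h*v + 49*h + v^2 - 7*v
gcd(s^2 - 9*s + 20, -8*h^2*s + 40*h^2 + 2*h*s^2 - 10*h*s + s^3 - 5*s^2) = s - 5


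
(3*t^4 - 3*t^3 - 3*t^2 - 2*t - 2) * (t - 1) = 3*t^5 - 6*t^4 + t^2 + 2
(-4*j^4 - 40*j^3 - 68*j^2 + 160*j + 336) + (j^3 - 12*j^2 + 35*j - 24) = -4*j^4 - 39*j^3 - 80*j^2 + 195*j + 312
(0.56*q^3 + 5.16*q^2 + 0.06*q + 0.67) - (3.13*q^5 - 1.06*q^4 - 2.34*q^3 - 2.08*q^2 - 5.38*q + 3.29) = -3.13*q^5 + 1.06*q^4 + 2.9*q^3 + 7.24*q^2 + 5.44*q - 2.62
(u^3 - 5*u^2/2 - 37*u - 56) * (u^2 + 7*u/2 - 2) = u^5 + u^4 - 191*u^3/4 - 361*u^2/2 - 122*u + 112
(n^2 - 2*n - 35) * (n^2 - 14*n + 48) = n^4 - 16*n^3 + 41*n^2 + 394*n - 1680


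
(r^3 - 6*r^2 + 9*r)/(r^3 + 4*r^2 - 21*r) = (r - 3)/(r + 7)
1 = 1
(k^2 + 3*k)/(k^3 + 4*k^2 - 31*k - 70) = k*(k + 3)/(k^3 + 4*k^2 - 31*k - 70)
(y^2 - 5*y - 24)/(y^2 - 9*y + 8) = (y + 3)/(y - 1)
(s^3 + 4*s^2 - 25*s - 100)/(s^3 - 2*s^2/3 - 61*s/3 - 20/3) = 3*(s + 5)/(3*s + 1)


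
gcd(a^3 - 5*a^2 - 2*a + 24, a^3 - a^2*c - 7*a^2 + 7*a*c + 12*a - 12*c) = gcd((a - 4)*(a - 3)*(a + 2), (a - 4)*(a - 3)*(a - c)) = a^2 - 7*a + 12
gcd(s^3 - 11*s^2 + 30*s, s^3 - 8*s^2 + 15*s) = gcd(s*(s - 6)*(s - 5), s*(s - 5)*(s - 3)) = s^2 - 5*s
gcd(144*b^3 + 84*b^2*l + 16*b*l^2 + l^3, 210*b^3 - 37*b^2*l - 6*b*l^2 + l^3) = 6*b + l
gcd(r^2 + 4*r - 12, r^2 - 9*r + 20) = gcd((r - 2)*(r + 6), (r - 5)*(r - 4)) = 1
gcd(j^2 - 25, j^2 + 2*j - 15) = j + 5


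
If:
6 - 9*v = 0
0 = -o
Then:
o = 0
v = 2/3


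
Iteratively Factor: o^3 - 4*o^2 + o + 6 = (o - 3)*(o^2 - o - 2) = (o - 3)*(o - 2)*(o + 1)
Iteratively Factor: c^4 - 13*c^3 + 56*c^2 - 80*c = (c - 4)*(c^3 - 9*c^2 + 20*c) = (c - 5)*(c - 4)*(c^2 - 4*c) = (c - 5)*(c - 4)^2*(c)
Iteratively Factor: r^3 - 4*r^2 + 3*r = (r - 3)*(r^2 - r) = (r - 3)*(r - 1)*(r)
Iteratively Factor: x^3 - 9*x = (x - 3)*(x^2 + 3*x) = (x - 3)*(x + 3)*(x)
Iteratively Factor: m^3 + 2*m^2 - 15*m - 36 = (m - 4)*(m^2 + 6*m + 9) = (m - 4)*(m + 3)*(m + 3)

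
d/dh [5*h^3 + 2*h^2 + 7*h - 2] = 15*h^2 + 4*h + 7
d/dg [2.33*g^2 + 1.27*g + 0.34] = 4.66*g + 1.27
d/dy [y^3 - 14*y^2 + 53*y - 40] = 3*y^2 - 28*y + 53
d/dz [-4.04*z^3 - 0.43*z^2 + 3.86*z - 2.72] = -12.12*z^2 - 0.86*z + 3.86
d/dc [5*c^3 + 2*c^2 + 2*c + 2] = 15*c^2 + 4*c + 2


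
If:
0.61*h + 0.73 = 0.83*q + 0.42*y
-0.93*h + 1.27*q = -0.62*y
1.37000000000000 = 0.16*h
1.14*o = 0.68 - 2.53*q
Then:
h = 8.56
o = 41.49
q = -18.43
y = 50.59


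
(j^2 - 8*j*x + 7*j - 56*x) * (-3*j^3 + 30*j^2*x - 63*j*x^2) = -3*j^5 + 54*j^4*x - 21*j^4 - 303*j^3*x^2 + 378*j^3*x + 504*j^2*x^3 - 2121*j^2*x^2 + 3528*j*x^3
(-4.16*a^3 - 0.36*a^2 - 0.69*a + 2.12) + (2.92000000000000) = -4.16*a^3 - 0.36*a^2 - 0.69*a + 5.04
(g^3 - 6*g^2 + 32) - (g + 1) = g^3 - 6*g^2 - g + 31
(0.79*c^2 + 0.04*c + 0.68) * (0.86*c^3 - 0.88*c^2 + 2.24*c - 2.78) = 0.6794*c^5 - 0.6608*c^4 + 2.3192*c^3 - 2.705*c^2 + 1.412*c - 1.8904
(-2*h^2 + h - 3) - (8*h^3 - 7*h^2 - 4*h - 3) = -8*h^3 + 5*h^2 + 5*h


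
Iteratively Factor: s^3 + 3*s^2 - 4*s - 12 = (s - 2)*(s^2 + 5*s + 6) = (s - 2)*(s + 2)*(s + 3)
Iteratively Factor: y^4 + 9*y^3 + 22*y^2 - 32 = (y + 4)*(y^3 + 5*y^2 + 2*y - 8) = (y + 4)^2*(y^2 + y - 2) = (y + 2)*(y + 4)^2*(y - 1)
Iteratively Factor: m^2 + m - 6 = (m + 3)*(m - 2)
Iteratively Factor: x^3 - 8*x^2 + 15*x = (x)*(x^2 - 8*x + 15) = x*(x - 5)*(x - 3)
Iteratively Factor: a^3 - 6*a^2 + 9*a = (a)*(a^2 - 6*a + 9) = a*(a - 3)*(a - 3)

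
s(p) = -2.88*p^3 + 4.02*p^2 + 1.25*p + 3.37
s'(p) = -8.64*p^2 + 8.04*p + 1.25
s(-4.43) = 327.11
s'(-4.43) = -203.93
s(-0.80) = 6.42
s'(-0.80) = -10.71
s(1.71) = 2.86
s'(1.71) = -10.27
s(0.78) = 5.42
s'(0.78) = 2.26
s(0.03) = 3.41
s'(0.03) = 1.48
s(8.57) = -1503.41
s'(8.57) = -564.41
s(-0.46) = 3.93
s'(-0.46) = -4.28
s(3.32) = -53.56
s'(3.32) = -67.29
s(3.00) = -34.46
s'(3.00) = -52.39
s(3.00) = -34.46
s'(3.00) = -52.39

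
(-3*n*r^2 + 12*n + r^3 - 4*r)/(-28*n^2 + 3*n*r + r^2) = (-3*n*r^2 + 12*n + r^3 - 4*r)/(-28*n^2 + 3*n*r + r^2)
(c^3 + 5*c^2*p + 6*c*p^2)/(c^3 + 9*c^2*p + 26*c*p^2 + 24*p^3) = c/(c + 4*p)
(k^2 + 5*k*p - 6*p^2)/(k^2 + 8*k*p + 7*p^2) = (k^2 + 5*k*p - 6*p^2)/(k^2 + 8*k*p + 7*p^2)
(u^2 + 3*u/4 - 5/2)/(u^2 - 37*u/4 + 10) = (u + 2)/(u - 8)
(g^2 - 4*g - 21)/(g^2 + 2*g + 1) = (g^2 - 4*g - 21)/(g^2 + 2*g + 1)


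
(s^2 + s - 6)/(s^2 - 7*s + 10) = (s + 3)/(s - 5)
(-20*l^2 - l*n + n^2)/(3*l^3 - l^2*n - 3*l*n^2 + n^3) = (-20*l^2 - l*n + n^2)/(3*l^3 - l^2*n - 3*l*n^2 + n^3)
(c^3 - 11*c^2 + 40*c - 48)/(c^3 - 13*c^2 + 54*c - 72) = (c - 4)/(c - 6)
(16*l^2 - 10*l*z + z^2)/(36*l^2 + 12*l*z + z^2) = (16*l^2 - 10*l*z + z^2)/(36*l^2 + 12*l*z + z^2)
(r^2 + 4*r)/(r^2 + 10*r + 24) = r/(r + 6)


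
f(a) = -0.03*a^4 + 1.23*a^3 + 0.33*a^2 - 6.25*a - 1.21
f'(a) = -0.12*a^3 + 3.69*a^2 + 0.66*a - 6.25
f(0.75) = -5.20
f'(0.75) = -3.73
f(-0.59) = 2.34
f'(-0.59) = -5.33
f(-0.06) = -0.83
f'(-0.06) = -6.28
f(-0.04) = -0.96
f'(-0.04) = -6.27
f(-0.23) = 0.23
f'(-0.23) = -6.21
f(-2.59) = -5.53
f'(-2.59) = 18.88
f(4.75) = 93.10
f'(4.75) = 67.28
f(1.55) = -5.70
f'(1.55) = 3.19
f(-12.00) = -2626.21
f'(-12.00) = 724.55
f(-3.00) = -15.13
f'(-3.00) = 28.22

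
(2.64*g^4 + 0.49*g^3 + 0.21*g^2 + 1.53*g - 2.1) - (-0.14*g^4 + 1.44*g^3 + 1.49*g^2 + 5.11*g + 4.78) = 2.78*g^4 - 0.95*g^3 - 1.28*g^2 - 3.58*g - 6.88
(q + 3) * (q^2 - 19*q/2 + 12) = q^3 - 13*q^2/2 - 33*q/2 + 36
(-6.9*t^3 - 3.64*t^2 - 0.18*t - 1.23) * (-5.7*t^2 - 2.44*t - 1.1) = 39.33*t^5 + 37.584*t^4 + 17.4976*t^3 + 11.4542*t^2 + 3.1992*t + 1.353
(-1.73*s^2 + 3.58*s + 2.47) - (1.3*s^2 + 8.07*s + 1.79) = -3.03*s^2 - 4.49*s + 0.68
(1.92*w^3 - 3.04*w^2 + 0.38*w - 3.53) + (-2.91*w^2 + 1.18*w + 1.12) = 1.92*w^3 - 5.95*w^2 + 1.56*w - 2.41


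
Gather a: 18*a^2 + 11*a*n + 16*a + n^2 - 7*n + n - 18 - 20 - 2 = 18*a^2 + a*(11*n + 16) + n^2 - 6*n - 40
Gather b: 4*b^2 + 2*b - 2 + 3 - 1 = 4*b^2 + 2*b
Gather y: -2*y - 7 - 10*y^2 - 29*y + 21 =-10*y^2 - 31*y + 14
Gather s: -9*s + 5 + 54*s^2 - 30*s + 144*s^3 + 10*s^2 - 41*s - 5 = 144*s^3 + 64*s^2 - 80*s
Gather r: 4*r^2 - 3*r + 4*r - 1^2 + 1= 4*r^2 + r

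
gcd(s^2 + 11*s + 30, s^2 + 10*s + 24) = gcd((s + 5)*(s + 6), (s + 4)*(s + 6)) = s + 6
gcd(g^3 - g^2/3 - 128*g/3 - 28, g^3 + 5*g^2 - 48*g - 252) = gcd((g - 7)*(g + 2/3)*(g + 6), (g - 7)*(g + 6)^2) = g^2 - g - 42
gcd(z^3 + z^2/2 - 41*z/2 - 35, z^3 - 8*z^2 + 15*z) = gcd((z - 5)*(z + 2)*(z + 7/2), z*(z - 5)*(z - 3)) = z - 5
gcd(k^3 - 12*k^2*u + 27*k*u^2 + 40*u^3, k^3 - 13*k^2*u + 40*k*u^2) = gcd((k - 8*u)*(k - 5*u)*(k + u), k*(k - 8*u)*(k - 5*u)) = k^2 - 13*k*u + 40*u^2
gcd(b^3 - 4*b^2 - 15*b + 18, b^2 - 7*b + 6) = b^2 - 7*b + 6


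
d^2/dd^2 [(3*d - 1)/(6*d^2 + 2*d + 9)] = 4*(-27*d*(6*d^2 + 2*d + 9) + 2*(3*d - 1)*(6*d + 1)^2)/(6*d^2 + 2*d + 9)^3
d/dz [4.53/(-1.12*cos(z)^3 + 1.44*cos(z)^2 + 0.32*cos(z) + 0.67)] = (-15.2208*cos(z)^2 + 13.0464*cos(z) + 1.4496)*sin(z)/(-1.12*cos(z)^3 + 1.44*cos(z)^2 + 0.32*cos(z) + 0.67)^2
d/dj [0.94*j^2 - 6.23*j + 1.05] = 1.88*j - 6.23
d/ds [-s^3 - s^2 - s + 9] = -3*s^2 - 2*s - 1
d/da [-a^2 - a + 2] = -2*a - 1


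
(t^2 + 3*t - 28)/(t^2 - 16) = (t + 7)/(t + 4)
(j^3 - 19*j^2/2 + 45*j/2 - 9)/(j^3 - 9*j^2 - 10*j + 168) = (2*j^2 - 7*j + 3)/(2*(j^2 - 3*j - 28))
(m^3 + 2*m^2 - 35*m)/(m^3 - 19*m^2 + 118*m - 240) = m*(m + 7)/(m^2 - 14*m + 48)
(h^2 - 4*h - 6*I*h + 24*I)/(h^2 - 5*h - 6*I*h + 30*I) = (h - 4)/(h - 5)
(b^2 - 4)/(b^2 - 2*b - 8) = (b - 2)/(b - 4)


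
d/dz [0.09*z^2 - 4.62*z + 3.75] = 0.18*z - 4.62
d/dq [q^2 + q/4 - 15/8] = 2*q + 1/4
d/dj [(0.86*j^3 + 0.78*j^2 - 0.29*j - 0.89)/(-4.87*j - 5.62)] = (-8.3764*j^3 - 18.2982*j^2 - 8.7672*j - 2.7045)/(23.7169*j^2 + 54.7388*j + 31.5844)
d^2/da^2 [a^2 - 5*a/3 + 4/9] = 2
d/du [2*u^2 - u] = 4*u - 1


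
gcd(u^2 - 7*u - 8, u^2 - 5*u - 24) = u - 8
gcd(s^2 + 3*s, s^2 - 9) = s + 3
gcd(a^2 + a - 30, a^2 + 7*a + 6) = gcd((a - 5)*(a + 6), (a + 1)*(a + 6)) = a + 6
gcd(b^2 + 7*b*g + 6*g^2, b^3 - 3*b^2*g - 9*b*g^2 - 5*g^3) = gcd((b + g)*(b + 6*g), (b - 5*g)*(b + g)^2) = b + g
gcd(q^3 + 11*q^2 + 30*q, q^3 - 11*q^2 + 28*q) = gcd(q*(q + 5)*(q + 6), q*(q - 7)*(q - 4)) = q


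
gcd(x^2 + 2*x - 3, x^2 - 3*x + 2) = x - 1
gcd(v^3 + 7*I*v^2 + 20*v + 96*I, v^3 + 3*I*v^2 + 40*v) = v + 8*I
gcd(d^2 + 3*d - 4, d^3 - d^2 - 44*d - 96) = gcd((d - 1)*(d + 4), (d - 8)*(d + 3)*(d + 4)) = d + 4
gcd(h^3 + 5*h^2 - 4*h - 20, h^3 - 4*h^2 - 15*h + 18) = 1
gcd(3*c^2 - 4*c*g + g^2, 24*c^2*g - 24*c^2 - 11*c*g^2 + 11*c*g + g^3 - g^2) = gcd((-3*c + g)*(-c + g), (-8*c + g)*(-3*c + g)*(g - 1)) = 3*c - g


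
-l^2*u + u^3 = u*(-l + u)*(l + u)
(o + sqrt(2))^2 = o^2 + 2*sqrt(2)*o + 2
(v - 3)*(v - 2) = v^2 - 5*v + 6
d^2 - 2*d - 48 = (d - 8)*(d + 6)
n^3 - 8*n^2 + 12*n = n*(n - 6)*(n - 2)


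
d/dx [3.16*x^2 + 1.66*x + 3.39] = 6.32*x + 1.66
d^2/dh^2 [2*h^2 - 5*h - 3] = 4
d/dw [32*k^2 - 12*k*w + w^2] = -12*k + 2*w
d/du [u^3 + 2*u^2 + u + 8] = 3*u^2 + 4*u + 1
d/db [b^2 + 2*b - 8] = 2*b + 2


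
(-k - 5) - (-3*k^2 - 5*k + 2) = 3*k^2 + 4*k - 7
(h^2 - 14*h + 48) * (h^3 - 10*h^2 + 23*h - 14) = h^5 - 24*h^4 + 211*h^3 - 816*h^2 + 1300*h - 672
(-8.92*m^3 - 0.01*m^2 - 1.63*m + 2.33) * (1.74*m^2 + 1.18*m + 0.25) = -15.5208*m^5 - 10.543*m^4 - 5.078*m^3 + 2.1283*m^2 + 2.3419*m + 0.5825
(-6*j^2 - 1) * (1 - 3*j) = 18*j^3 - 6*j^2 + 3*j - 1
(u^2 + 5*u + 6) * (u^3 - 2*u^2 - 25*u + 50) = u^5 + 3*u^4 - 29*u^3 - 87*u^2 + 100*u + 300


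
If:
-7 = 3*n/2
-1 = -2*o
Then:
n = -14/3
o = 1/2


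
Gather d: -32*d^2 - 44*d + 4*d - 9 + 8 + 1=-32*d^2 - 40*d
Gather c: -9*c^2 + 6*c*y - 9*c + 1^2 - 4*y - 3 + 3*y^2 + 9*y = -9*c^2 + c*(6*y - 9) + 3*y^2 + 5*y - 2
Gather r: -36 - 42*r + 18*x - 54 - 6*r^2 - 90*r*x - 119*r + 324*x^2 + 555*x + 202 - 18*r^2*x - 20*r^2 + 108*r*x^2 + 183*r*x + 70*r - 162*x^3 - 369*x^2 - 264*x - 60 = r^2*(-18*x - 26) + r*(108*x^2 + 93*x - 91) - 162*x^3 - 45*x^2 + 309*x + 52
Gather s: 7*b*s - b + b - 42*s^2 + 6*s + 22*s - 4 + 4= -42*s^2 + s*(7*b + 28)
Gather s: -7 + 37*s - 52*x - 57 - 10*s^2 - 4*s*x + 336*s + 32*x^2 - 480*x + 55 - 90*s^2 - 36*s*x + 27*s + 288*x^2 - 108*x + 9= -100*s^2 + s*(400 - 40*x) + 320*x^2 - 640*x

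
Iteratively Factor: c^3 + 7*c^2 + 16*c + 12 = (c + 3)*(c^2 + 4*c + 4) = (c + 2)*(c + 3)*(c + 2)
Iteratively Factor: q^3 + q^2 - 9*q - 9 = (q - 3)*(q^2 + 4*q + 3) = (q - 3)*(q + 1)*(q + 3)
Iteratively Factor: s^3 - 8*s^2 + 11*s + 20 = (s - 5)*(s^2 - 3*s - 4) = (s - 5)*(s - 4)*(s + 1)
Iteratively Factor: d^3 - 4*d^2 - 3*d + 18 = (d - 3)*(d^2 - d - 6) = (d - 3)*(d + 2)*(d - 3)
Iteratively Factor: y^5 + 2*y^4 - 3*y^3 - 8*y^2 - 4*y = (y + 2)*(y^4 - 3*y^2 - 2*y) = y*(y + 2)*(y^3 - 3*y - 2) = y*(y + 1)*(y + 2)*(y^2 - y - 2) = y*(y - 2)*(y + 1)*(y + 2)*(y + 1)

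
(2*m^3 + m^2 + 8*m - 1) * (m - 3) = 2*m^4 - 5*m^3 + 5*m^2 - 25*m + 3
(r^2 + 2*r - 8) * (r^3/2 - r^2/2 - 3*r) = r^5/2 + r^4/2 - 8*r^3 - 2*r^2 + 24*r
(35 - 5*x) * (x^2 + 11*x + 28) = -5*x^3 - 20*x^2 + 245*x + 980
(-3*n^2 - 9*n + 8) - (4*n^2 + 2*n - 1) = -7*n^2 - 11*n + 9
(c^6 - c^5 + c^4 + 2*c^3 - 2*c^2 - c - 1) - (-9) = c^6 - c^5 + c^4 + 2*c^3 - 2*c^2 - c + 8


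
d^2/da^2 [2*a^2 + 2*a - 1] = 4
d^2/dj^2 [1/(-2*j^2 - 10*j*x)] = (j*(j + 5*x) - (2*j + 5*x)^2)/(j^3*(j + 5*x)^3)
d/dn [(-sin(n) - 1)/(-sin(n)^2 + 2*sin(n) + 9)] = (-2*sin(n) + cos(n)^2 - 8)*cos(n)/(2*sin(n) + cos(n)^2 + 8)^2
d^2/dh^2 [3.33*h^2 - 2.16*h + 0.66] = 6.66000000000000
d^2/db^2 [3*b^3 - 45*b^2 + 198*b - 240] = 18*b - 90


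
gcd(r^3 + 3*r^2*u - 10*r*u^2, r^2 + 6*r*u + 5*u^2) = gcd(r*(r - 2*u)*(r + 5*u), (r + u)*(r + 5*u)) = r + 5*u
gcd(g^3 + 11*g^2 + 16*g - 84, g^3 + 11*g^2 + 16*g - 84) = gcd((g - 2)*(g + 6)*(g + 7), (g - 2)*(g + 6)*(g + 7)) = g^3 + 11*g^2 + 16*g - 84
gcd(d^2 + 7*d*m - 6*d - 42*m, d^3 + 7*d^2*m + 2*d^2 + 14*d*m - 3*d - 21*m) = d + 7*m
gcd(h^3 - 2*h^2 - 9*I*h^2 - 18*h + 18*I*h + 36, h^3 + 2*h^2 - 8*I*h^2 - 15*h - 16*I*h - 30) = h - 3*I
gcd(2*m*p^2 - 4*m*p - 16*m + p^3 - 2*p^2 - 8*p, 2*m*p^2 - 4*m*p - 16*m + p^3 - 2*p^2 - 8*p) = 2*m*p^2 - 4*m*p - 16*m + p^3 - 2*p^2 - 8*p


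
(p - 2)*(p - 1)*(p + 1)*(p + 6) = p^4 + 4*p^3 - 13*p^2 - 4*p + 12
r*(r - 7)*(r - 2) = r^3 - 9*r^2 + 14*r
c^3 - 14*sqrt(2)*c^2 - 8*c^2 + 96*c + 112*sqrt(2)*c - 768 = (c - 8)*(c - 8*sqrt(2))*(c - 6*sqrt(2))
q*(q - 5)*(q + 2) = q^3 - 3*q^2 - 10*q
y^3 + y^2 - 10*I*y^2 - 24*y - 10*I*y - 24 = (y + 1)*(y - 6*I)*(y - 4*I)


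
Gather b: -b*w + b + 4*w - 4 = b*(1 - w) + 4*w - 4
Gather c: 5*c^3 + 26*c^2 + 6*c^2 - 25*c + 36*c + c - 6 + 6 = 5*c^3 + 32*c^2 + 12*c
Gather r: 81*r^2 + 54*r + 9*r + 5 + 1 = 81*r^2 + 63*r + 6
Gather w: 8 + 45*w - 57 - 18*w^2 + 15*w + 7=-18*w^2 + 60*w - 42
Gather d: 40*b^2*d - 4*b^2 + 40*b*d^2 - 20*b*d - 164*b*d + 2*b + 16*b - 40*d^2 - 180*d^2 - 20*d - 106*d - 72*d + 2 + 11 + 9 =-4*b^2 + 18*b + d^2*(40*b - 220) + d*(40*b^2 - 184*b - 198) + 22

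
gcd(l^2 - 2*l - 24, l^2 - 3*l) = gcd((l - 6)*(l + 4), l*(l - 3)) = 1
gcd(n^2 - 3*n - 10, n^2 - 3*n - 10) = n^2 - 3*n - 10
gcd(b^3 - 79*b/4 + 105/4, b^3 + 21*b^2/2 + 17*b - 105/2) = b^2 + 7*b/2 - 15/2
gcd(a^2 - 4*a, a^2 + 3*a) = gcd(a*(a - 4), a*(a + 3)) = a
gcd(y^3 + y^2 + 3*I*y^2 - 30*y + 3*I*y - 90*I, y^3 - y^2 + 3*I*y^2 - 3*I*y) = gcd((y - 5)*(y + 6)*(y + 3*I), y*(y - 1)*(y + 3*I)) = y + 3*I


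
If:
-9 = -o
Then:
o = 9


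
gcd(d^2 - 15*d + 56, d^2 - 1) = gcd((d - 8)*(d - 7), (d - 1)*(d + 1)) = 1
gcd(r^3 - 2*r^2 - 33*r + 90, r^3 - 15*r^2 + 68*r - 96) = r - 3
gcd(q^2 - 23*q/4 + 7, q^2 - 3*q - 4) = q - 4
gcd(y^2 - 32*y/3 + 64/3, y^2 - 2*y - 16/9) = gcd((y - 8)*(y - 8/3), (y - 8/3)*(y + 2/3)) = y - 8/3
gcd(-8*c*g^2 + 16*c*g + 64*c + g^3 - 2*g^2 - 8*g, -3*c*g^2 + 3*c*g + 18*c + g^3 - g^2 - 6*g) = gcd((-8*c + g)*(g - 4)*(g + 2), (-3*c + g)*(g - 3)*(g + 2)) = g + 2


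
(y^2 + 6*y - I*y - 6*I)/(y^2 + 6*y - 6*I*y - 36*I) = (y - I)/(y - 6*I)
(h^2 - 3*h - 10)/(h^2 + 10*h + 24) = (h^2 - 3*h - 10)/(h^2 + 10*h + 24)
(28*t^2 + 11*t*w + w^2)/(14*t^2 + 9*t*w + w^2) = (4*t + w)/(2*t + w)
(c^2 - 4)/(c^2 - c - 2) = (c + 2)/(c + 1)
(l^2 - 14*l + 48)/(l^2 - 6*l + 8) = (l^2 - 14*l + 48)/(l^2 - 6*l + 8)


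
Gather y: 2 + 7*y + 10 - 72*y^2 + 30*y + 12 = -72*y^2 + 37*y + 24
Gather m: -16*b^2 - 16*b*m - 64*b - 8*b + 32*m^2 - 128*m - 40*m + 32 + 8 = -16*b^2 - 72*b + 32*m^2 + m*(-16*b - 168) + 40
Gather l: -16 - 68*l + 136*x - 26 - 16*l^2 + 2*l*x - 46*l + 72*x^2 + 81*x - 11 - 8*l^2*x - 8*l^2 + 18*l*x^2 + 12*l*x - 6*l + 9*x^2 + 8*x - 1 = l^2*(-8*x - 24) + l*(18*x^2 + 14*x - 120) + 81*x^2 + 225*x - 54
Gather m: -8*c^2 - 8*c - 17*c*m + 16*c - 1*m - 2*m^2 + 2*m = -8*c^2 + 8*c - 2*m^2 + m*(1 - 17*c)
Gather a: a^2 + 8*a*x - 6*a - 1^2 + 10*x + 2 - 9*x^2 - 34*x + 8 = a^2 + a*(8*x - 6) - 9*x^2 - 24*x + 9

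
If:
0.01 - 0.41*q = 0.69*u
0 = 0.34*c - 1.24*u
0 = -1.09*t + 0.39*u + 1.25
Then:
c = 3.64705882352941*u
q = 0.024390243902439 - 1.68292682926829*u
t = 0.357798165137615*u + 1.14678899082569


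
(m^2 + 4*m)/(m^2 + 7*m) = (m + 4)/(m + 7)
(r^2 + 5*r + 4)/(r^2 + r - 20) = (r^2 + 5*r + 4)/(r^2 + r - 20)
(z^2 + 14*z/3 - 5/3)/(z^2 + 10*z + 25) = (z - 1/3)/(z + 5)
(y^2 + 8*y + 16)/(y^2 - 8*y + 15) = (y^2 + 8*y + 16)/(y^2 - 8*y + 15)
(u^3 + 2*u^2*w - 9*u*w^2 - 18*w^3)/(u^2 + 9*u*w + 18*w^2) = (u^2 - u*w - 6*w^2)/(u + 6*w)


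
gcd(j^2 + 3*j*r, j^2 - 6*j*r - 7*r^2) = 1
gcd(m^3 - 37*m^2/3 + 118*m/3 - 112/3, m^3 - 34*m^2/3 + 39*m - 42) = m - 7/3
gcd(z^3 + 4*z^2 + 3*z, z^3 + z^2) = z^2 + z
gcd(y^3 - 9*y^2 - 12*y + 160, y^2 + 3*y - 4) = y + 4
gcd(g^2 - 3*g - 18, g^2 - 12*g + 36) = g - 6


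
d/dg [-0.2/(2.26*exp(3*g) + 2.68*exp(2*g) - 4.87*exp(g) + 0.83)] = (1.356*exp(2*g) + 1.072*exp(g) - 0.974)*exp(g)/(2.26*exp(3*g) + 2.68*exp(2*g) - 4.87*exp(g) + 0.83)^2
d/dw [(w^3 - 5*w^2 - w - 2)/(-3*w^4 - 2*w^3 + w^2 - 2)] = (-2*w*(6*w^2 + 3*w - 1)*(-w^3 + 5*w^2 + w + 2) + (-3*w^2 + 10*w + 1)*(3*w^4 + 2*w^3 - w^2 + 2))/(3*w^4 + 2*w^3 - w^2 + 2)^2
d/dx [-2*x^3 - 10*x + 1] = -6*x^2 - 10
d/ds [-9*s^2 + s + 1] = 1 - 18*s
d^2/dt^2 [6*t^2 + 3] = 12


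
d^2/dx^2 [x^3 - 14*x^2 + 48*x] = 6*x - 28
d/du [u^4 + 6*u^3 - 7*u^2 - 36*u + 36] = 4*u^3 + 18*u^2 - 14*u - 36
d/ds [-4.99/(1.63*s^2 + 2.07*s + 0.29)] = (16.2674*s + 10.3293)/(1.63*s^2 + 2.07*s + 0.29)^2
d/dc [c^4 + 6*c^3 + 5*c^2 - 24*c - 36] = 4*c^3 + 18*c^2 + 10*c - 24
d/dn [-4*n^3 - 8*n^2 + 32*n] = -12*n^2 - 16*n + 32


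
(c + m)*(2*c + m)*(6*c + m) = 12*c^3 + 20*c^2*m + 9*c*m^2 + m^3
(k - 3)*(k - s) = k^2 - k*s - 3*k + 3*s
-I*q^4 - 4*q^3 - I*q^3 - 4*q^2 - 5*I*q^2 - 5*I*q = q*(q - 5*I)*(q + I)*(-I*q - I)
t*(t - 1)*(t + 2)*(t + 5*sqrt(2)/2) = t^4 + t^3 + 5*sqrt(2)*t^3/2 - 2*t^2 + 5*sqrt(2)*t^2/2 - 5*sqrt(2)*t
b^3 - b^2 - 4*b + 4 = (b - 2)*(b - 1)*(b + 2)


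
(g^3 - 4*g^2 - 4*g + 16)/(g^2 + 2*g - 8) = (g^2 - 2*g - 8)/(g + 4)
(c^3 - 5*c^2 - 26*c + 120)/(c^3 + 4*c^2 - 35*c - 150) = (c - 4)/(c + 5)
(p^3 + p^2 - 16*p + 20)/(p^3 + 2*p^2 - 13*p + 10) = (p - 2)/(p - 1)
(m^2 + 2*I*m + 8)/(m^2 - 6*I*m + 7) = (m^2 + 2*I*m + 8)/(m^2 - 6*I*m + 7)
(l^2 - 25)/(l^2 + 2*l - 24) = (l^2 - 25)/(l^2 + 2*l - 24)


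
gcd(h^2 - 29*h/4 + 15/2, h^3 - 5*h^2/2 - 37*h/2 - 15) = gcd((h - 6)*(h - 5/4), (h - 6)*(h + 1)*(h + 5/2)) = h - 6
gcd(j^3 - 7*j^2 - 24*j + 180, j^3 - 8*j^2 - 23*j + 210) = j^2 - j - 30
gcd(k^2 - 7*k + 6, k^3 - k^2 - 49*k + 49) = k - 1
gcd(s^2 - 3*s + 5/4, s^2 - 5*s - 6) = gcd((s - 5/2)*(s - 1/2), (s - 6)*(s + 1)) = 1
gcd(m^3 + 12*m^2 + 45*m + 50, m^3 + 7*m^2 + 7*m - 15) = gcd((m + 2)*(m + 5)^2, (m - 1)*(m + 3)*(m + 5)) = m + 5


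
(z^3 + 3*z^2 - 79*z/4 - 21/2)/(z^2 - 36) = (z^2 - 3*z - 7/4)/(z - 6)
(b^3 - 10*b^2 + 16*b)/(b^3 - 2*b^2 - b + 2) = b*(b - 8)/(b^2 - 1)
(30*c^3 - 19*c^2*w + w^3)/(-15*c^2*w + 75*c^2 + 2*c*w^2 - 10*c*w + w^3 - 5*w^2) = (-2*c + w)/(w - 5)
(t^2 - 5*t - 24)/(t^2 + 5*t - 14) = (t^2 - 5*t - 24)/(t^2 + 5*t - 14)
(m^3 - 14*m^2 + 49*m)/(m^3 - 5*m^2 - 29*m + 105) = m*(m - 7)/(m^2 + 2*m - 15)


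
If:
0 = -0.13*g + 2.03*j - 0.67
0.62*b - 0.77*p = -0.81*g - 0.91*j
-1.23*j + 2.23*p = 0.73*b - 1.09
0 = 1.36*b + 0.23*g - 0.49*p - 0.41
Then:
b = 0.36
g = -0.79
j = 0.28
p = -0.22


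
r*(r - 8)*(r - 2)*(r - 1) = r^4 - 11*r^3 + 26*r^2 - 16*r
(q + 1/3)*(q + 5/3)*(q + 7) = q^3 + 9*q^2 + 131*q/9 + 35/9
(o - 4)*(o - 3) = o^2 - 7*o + 12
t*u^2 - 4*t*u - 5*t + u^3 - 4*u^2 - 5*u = (t + u)*(u - 5)*(u + 1)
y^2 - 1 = (y - 1)*(y + 1)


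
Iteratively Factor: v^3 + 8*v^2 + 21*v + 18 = (v + 2)*(v^2 + 6*v + 9) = (v + 2)*(v + 3)*(v + 3)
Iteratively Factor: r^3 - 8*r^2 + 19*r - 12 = (r - 1)*(r^2 - 7*r + 12) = (r - 3)*(r - 1)*(r - 4)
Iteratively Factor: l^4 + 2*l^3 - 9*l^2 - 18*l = (l)*(l^3 + 2*l^2 - 9*l - 18) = l*(l + 3)*(l^2 - l - 6) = l*(l + 2)*(l + 3)*(l - 3)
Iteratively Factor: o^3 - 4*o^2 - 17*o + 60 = (o - 3)*(o^2 - o - 20) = (o - 3)*(o + 4)*(o - 5)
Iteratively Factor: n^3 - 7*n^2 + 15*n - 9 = (n - 3)*(n^2 - 4*n + 3) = (n - 3)*(n - 1)*(n - 3)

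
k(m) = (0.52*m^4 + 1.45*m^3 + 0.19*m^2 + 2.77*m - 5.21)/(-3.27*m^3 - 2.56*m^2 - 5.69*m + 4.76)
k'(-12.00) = -0.16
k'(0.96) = -1.87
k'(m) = (9.81*m^2 + 5.12*m + 5.69)*(0.52*m^4 + 1.45*m^3 + 0.19*m^2 + 2.77*m - 5.21)/(-3.27*m^3 - 2.56*m^2 - 5.69*m + 4.76)^2 + (2.08*m^3 + 4.35*m^2 + 0.38*m + 2.77)/(-3.27*m^3 - 2.56*m^2 - 5.69*m + 4.76) = (-1.7004*m^6 - 2.6624*m^5 - 11.9671*m^4 + 11.5156*m^3 - 24.394*m^2 - 24.8664*m - 16.4597)/(10.6929*m^6 + 16.7424*m^5 + 43.7662*m^4 - 1.99759999999999*m^3 + 8.0049*m^2 - 54.1688*m + 22.6576)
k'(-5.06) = -0.19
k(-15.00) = 2.03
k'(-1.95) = -0.37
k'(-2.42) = -0.32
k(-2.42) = -0.27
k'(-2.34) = -0.33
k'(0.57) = -6016.84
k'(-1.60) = -0.39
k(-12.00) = 1.54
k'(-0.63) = -0.23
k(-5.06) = 0.35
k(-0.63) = -0.88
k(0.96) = 0.11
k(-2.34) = -0.30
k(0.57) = -40.89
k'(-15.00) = -0.16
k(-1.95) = -0.43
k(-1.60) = -0.56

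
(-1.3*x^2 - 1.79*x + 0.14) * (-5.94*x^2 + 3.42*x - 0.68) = 7.722*x^4 + 6.1866*x^3 - 6.0694*x^2 + 1.696*x - 0.0952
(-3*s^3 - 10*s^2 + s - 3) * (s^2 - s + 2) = -3*s^5 - 7*s^4 + 5*s^3 - 24*s^2 + 5*s - 6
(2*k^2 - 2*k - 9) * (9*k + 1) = 18*k^3 - 16*k^2 - 83*k - 9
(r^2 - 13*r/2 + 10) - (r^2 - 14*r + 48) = 15*r/2 - 38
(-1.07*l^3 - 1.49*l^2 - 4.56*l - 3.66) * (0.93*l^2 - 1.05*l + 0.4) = -0.9951*l^5 - 0.2622*l^4 - 3.1043*l^3 + 0.788199999999999*l^2 + 2.019*l - 1.464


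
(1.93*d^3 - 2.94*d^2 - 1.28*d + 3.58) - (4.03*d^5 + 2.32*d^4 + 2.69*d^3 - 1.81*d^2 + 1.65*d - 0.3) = -4.03*d^5 - 2.32*d^4 - 0.76*d^3 - 1.13*d^2 - 2.93*d + 3.88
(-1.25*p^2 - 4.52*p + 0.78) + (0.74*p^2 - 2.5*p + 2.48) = -0.51*p^2 - 7.02*p + 3.26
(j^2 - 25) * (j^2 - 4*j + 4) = j^4 - 4*j^3 - 21*j^2 + 100*j - 100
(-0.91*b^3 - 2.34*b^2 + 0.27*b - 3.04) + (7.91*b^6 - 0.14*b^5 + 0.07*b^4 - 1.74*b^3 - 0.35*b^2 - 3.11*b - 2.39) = 7.91*b^6 - 0.14*b^5 + 0.07*b^4 - 2.65*b^3 - 2.69*b^2 - 2.84*b - 5.43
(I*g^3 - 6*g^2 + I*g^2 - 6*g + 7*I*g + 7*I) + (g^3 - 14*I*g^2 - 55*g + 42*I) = g^3 + I*g^3 - 6*g^2 - 13*I*g^2 - 61*g + 7*I*g + 49*I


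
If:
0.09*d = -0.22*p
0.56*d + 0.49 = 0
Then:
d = -0.88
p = 0.36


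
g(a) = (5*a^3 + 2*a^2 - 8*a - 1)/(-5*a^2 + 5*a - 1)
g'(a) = (10*a - 5)*(5*a^3 + 2*a^2 - 8*a - 1)/(-5*a^2 + 5*a - 1)^2 + (15*a^2 + 4*a - 8)/(-5*a^2 + 5*a - 1) = (-25*a^4 + 50*a^3 - 45*a^2 - 14*a + 13)/(25*a^4 - 50*a^3 + 35*a^2 - 10*a + 1)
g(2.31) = -3.27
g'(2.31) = -1.36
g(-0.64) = -0.58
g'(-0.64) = -0.35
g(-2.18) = 0.73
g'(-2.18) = -0.99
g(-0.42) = -0.59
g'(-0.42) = 0.41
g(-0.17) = -0.20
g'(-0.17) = 3.47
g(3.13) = -4.28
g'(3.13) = -1.13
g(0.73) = 264.08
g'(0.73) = -42088.99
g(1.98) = -2.79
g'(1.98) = -1.63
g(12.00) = -13.36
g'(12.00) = -1.00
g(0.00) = 1.00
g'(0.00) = 13.00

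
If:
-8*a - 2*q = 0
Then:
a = -q/4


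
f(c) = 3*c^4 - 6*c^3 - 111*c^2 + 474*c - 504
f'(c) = 12*c^3 - 18*c^2 - 222*c + 474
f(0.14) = -439.83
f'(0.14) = 442.60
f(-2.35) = -2061.54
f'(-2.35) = 740.56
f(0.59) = -263.85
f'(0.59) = 339.22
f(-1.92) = -1740.03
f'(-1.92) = 748.95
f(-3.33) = -2722.84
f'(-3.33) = 570.55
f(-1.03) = -1100.05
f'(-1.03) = 670.45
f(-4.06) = -3041.45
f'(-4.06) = 275.53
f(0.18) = -422.31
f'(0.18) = 433.53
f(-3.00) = -2520.00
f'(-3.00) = 654.00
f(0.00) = -504.00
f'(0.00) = 474.00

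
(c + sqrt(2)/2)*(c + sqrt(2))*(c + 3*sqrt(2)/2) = c^3 + 3*sqrt(2)*c^2 + 11*c/2 + 3*sqrt(2)/2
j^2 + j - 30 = (j - 5)*(j + 6)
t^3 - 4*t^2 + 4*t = t*(t - 2)^2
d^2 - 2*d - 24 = (d - 6)*(d + 4)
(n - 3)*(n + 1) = n^2 - 2*n - 3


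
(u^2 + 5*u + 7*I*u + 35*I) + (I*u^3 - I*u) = I*u^3 + u^2 + 5*u + 6*I*u + 35*I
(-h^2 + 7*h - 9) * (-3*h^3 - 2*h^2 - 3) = 3*h^5 - 19*h^4 + 13*h^3 + 21*h^2 - 21*h + 27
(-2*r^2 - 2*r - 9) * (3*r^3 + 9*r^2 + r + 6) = -6*r^5 - 24*r^4 - 47*r^3 - 95*r^2 - 21*r - 54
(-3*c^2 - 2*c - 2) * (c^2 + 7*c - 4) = -3*c^4 - 23*c^3 - 4*c^2 - 6*c + 8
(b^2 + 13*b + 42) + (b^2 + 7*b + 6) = 2*b^2 + 20*b + 48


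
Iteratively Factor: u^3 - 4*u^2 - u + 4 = (u - 4)*(u^2 - 1) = (u - 4)*(u + 1)*(u - 1)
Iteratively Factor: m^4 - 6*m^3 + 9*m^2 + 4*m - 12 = (m - 2)*(m^3 - 4*m^2 + m + 6) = (m - 2)^2*(m^2 - 2*m - 3) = (m - 2)^2*(m + 1)*(m - 3)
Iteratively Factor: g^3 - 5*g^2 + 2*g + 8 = (g + 1)*(g^2 - 6*g + 8) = (g - 2)*(g + 1)*(g - 4)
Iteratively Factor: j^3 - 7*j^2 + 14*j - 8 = (j - 4)*(j^2 - 3*j + 2) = (j - 4)*(j - 1)*(j - 2)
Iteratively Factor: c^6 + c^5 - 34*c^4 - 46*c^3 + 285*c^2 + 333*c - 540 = (c - 5)*(c^5 + 6*c^4 - 4*c^3 - 66*c^2 - 45*c + 108) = (c - 5)*(c + 3)*(c^4 + 3*c^3 - 13*c^2 - 27*c + 36) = (c - 5)*(c - 3)*(c + 3)*(c^3 + 6*c^2 + 5*c - 12) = (c - 5)*(c - 3)*(c + 3)^2*(c^2 + 3*c - 4) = (c - 5)*(c - 3)*(c - 1)*(c + 3)^2*(c + 4)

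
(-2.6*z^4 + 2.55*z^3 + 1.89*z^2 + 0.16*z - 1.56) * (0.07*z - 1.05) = -0.182*z^5 + 2.9085*z^4 - 2.5452*z^3 - 1.9733*z^2 - 0.2772*z + 1.638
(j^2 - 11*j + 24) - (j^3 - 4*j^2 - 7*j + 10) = -j^3 + 5*j^2 - 4*j + 14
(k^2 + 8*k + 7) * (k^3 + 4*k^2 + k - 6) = k^5 + 12*k^4 + 40*k^3 + 30*k^2 - 41*k - 42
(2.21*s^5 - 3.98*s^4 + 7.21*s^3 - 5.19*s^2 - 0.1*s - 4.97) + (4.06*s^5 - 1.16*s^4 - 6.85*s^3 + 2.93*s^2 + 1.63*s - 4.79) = 6.27*s^5 - 5.14*s^4 + 0.36*s^3 - 2.26*s^2 + 1.53*s - 9.76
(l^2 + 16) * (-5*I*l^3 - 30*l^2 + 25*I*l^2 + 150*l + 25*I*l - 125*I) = -5*I*l^5 - 30*l^4 + 25*I*l^4 + 150*l^3 - 55*I*l^3 - 480*l^2 + 275*I*l^2 + 2400*l + 400*I*l - 2000*I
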